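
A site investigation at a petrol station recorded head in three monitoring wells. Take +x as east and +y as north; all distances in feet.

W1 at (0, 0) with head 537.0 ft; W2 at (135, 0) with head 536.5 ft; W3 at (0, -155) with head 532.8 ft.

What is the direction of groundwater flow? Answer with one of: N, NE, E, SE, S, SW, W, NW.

∂h/∂x = (536.5 − 537.0) / (135 − 0) = -0.003704
∂h/∂y = (532.8 − 537.0) / (-155 − 0) = +0.02710
Flow = −∇h = (+0.003704 east, -0.02710 north), which points south.

S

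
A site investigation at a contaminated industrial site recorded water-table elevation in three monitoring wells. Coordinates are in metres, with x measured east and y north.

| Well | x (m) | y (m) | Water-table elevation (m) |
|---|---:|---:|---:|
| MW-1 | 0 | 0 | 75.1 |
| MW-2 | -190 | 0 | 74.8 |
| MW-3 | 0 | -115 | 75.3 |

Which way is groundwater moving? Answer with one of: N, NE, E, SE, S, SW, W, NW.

NW

∂h/∂x = (74.8 − 75.1) / (-190 − 0) = +0.001579
∂h/∂y = (75.3 − 75.1) / (-115 − 0) = -0.001739
Flow = −∇h = (-0.001579 east, +0.001739 north), which points northwest.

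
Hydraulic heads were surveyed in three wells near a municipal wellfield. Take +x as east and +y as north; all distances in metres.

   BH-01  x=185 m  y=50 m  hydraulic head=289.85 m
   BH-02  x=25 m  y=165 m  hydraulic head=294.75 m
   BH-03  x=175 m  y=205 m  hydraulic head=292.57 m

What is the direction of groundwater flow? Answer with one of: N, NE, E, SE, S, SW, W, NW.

Differences from BH-01: to BH-02 (Δx, Δy, Δh) = (-160, 115, +4.90); to BH-03 = (-10, 155, +2.72).
Determinant of the coordinate differences = (-160)·155 − (-10)·115 = -23650.
∂h/∂x = [(+4.90)·155 − (+2.72)·115] / -23650 = -0.01889
∂h/∂y = [(-160)·(+2.72) − (-10)·(+4.90)] / -23650 = +0.01633
Flow = −∇h = (+0.01889 east, -0.01633 north), which points southeast.

SE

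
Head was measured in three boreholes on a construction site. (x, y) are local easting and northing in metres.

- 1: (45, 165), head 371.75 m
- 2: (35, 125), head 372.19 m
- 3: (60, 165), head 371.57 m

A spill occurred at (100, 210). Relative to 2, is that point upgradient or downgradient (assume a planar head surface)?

Differences from 1: to 2 (Δx, Δy, Δh) = (-10, -40, +0.44); to 3 = (15, 0, -0.18).
Solve a·Δx + b·Δy = Δh: det = (-10)·0 − 15·(-40) = 600.
∂h/∂x = [(+0.44)·0 − (-0.18)·(-40)] / 600 = -0.01200
∂h/∂y = [(-10)·(-0.18) − 15·(+0.44)] / 600 = -0.008000
Head at (100, 210) = 371.75 + (-0.01200)·(55) + (-0.008000)·(45) = 370.73 m.
That is lower than the 372.19 m at 2, so the point is downgradient.

downgradient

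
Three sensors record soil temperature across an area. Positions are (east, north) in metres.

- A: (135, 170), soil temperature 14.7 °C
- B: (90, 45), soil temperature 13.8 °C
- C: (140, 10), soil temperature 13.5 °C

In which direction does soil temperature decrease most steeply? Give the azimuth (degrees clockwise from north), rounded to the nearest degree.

174°

With T = a·x + b·y + c and A as origin, the differences give:
  (-45)·a + (-125)·b = -0.9
  5·a + (-160)·b = -1.2
Eliminate b (×(-160) and ×(-125), subtract): 7825·a = -6.00 → a = ∂T/∂x = -0.0007668
Back-substitute: b = ∂T/∂y = +0.007476.
Steepest decrease is along −∇f: components (+0.0007668 E, -0.007476 N).
Azimuth = atan2(+0.0007668, -0.007476) = 174.1° ≈ 174°.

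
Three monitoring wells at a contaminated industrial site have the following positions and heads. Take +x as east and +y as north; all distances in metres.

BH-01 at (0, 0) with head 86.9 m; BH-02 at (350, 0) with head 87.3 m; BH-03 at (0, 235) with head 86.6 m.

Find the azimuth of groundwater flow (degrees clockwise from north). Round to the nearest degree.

∂h/∂x = (87.3 − 86.9) / (350 − 0) = +0.001143
∂h/∂y = (86.6 − 86.9) / (235 − 0) = -0.001277
Flow direction (−∇h) has components (-0.001143 E, +0.001277 N).
Azimuth = atan2(E, N) = atan2(-0.001143, +0.001277) = 318.2° ≈ 318°.

318°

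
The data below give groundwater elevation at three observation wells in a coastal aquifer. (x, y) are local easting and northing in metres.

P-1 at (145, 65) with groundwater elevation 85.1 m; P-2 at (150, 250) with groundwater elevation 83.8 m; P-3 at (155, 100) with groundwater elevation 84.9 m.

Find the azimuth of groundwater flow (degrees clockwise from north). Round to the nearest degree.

Differences from P-1: to P-2 (Δx, Δy, Δh) = (5, 185, -1.3); to P-3 = (10, 35, -0.2).
Determinant of the coordinate differences = 5·35 − 10·185 = -1675.
∂h/∂x = [(-1.3)·35 − (-0.2)·185] / -1675 = +0.005075
∂h/∂y = [5·(-0.2) − 10·(-1.3)] / -1675 = -0.007164
Flow direction (−∇h) has components (-0.005075 E, +0.007164 N).
Azimuth = atan2(E, N) = atan2(-0.005075, +0.007164) = 324.7° ≈ 325°.

325°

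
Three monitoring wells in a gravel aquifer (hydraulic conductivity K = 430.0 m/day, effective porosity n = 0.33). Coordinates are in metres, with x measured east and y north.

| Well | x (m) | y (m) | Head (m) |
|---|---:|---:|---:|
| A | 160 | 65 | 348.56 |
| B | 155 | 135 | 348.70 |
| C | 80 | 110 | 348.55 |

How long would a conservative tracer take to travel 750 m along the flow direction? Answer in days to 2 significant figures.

Taking A as reference: B−A = (-5, 70, +0.14); C−A = (-80, 45, -0.01).
Determinant of the coordinate differences = (-5)·45 − (-80)·70 = 5375.
∂h/∂x = [(+0.14)·45 − (-0.01)·70] / 5375 = +0.001302
∂h/∂y = [(-5)·(-0.01) − (-80)·(+0.14)] / 5375 = +0.002093
|∇h| = √(0.001302² + 0.002093²) = 0.002465
Seepage velocity v = K·i/n = 430.0 × 0.002465 / 0.33 = 3.212 m/day.
t = 750 / 3.212 = 233.5 days.

230 days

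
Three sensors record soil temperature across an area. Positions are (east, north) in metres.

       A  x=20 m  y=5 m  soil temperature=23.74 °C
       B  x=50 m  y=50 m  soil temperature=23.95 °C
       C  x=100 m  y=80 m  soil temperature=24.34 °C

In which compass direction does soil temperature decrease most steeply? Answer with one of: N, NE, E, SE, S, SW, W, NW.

W

With T = a·x + b·y + c and A as origin, the differences give:
  30·a + 45·b = +0.21
  80·a + 75·b = +0.60
Eliminate b (×75 and ×45, subtract): -1350·a = -11.250 → a = ∂T/∂x = +0.008333
Back-substitute: b = ∂T/∂y = -0.0008889.
Steepest decrease is along −∇f = (-0.008333 E, +0.0008889 N) → west.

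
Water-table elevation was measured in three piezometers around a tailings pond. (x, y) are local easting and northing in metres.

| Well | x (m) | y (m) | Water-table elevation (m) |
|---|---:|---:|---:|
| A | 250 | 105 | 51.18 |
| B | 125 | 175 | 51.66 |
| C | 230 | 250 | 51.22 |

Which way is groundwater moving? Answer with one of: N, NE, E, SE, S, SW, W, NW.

Differences from A: to B (Δx, Δy, Δh) = (-125, 70, +0.48); to C = (-20, 145, +0.04).
Solve a·Δx + b·Δy = Δh: det = (-125)·145 − (-20)·70 = -16725.
∂h/∂x = [(+0.48)·145 − (+0.04)·70] / -16725 = -0.003994
∂h/∂y = [(-125)·(+0.04) − (-20)·(+0.48)] / -16725 = -0.0002750
Flow = −∇h = (+0.003994 east, +0.0002750 north), which points east.

E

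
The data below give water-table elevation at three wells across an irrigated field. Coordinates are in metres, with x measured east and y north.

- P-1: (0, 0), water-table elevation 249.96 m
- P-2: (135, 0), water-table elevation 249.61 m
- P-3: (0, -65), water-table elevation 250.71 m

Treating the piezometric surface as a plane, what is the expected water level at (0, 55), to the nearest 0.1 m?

249.3 m

∂h/∂x = (249.61 − 249.96) / (135 − 0) = -0.002593
∂h/∂y = (250.71 − 249.96) / (-65 − 0) = -0.01154
h(0, 55) = 249.96 + (-0.002593)·(0) + (-0.01154)·(55) = 249.96 -0.000 -0.635 = 249.325 m.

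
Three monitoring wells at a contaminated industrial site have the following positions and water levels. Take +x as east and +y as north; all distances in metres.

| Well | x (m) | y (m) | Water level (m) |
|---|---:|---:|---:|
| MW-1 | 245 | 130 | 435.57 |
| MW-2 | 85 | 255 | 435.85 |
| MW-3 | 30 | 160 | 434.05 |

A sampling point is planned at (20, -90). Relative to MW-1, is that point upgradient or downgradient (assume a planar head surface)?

Differences from MW-1: to MW-2 (Δx, Δy, Δh) = (-160, 125, +0.28); to MW-3 = (-215, 30, -1.52).
Determinant of the coordinate differences = (-160)·30 − (-215)·125 = 22075.
∂h/∂x = [(+0.28)·30 − (-1.52)·125] / 22075 = +0.008988
∂h/∂y = [(-160)·(-1.52) − (-215)·(+0.28)] / 22075 = +0.01374
Head at (20, -90) = 435.57 + (+0.008988)·(-225) + (+0.01374)·(-220) = 430.52 m.
That is lower than the 435.57 m at MW-1, so the point is downgradient.

downgradient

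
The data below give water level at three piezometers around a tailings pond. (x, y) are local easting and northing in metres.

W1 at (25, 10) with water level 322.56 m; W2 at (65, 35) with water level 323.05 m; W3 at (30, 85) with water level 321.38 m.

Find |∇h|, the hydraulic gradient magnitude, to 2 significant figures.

Differences from W1: to W2 (Δx, Δy, Δh) = (40, 25, +0.49); to W3 = (5, 75, -1.18).
Determinant of the coordinate differences = 40·75 − 5·25 = 2875.
∂h/∂x = [(+0.49)·75 − (-1.18)·25] / 2875 = +0.02304
∂h/∂y = [40·(-1.18) − 5·(+0.49)] / 2875 = -0.01727
|∇h| = √(0.02304² + -0.01727²) = 0.02879

0.029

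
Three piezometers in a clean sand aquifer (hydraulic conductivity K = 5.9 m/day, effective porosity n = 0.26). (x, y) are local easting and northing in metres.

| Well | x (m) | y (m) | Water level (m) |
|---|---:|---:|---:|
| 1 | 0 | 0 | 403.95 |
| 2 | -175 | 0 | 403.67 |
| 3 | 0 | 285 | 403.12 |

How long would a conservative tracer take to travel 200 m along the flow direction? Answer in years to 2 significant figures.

7.3 years

∂h/∂x = (403.67 − 403.95) / (-175 − 0) = +0.001600
∂h/∂y = (403.12 − 403.95) / (285 − 0) = -0.002912
|∇h| = √(0.001600² + -0.002912²) = 0.003323
Seepage velocity v = K·i/n = 5.9 × 0.003323 / 0.26 = 0.07541 m/day.
t = 200 / 0.07541 = 2652 days = 7.26 years.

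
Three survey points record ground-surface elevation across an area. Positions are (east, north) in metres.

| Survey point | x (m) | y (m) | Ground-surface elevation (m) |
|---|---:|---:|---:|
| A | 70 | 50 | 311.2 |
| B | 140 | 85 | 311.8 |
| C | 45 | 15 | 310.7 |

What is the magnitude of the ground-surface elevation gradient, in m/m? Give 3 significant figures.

0.0129 m/m

Three-point gradient (reference A): Δ to B = (70, 35, +0.6), Δ to C = (-25, -35, -0.5).
∂z/∂x = +0.002222, ∂z/∂y = +0.01270 (det = -1575).
|∇f| = √(0.002222² + 0.01270²) = 0.01289 m/m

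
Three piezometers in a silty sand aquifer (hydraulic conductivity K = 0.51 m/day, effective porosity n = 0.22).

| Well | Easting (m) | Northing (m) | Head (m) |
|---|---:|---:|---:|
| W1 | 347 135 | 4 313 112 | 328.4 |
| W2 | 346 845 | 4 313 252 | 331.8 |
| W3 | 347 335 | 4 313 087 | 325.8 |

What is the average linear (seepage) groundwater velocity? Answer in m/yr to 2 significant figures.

Taking W1 as reference: W2−W1 = (-290, 140, +3.4); W3−W1 = (200, -25, -2.6).
Solve a·Δx + b·Δy = Δh: det = (-290)·(-25) − 200·140 = -20750.
∂h/∂x = [(+3.4)·(-25) − (-2.6)·140] / -20750 = -0.01345
∂h/∂y = [(-290)·(-2.6) − 200·(+3.4)] / -20750 = -0.003566
|∇h| = √(-0.01345² + -0.003566²) = 0.01391
Seepage velocity v = K·i/n = 0.51 × 0.01391 / 0.22 = 0.03225 m/day = 11.78 m/yr.

12 m/yr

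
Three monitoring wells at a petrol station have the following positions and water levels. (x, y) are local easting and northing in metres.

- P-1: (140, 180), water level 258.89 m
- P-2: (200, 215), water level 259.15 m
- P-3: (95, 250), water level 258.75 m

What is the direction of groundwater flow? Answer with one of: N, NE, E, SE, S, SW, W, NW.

With h = a·x + b·y + c and P-1 as origin, the differences give:
  60·a + 35·b = +0.26
  (-45)·a + 70·b = -0.14
Eliminate b (×70 and ×35, subtract): 5775·a = 23.100 → a = ∂h/∂x = +0.004000
Back-substitute: b = ∂h/∂y = +0.0005714.
Flow = −∇h = (-0.004000 east, -0.0005714 north), which points west.

W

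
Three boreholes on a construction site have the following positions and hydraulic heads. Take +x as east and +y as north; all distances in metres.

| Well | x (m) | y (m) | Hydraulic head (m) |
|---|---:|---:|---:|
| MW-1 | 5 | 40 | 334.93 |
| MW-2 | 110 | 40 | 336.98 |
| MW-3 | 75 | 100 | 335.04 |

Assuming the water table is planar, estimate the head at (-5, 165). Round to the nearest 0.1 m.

Three-point gradient (reference MW-1): Δ to MW-2 = (105, 0, +2.05), Δ to MW-3 = (70, 60, +0.11).
∂h/∂x = +0.01952, ∂h/∂y = -0.02094 (det = 6300).
h(-5, 165) = 334.93 + (+0.01952)·(-10) + (-0.02094)·(125) = 334.93 -0.195 -2.618 = 332.117 m.

332.1 m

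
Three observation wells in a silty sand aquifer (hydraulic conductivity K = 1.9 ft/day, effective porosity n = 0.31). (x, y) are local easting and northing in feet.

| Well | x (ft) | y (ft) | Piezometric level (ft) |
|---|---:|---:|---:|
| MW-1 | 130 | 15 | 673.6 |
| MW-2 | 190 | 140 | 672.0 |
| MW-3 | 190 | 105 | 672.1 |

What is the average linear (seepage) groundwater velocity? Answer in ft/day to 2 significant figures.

With h = a·x + b·y + c and MW-1 as origin, the differences give:
  60·a + 125·b = -1.6
  60·a + 90·b = -1.5
Eliminate b (×90 and ×125, subtract): -2100·a = 43.50 → a = ∂h/∂x = -0.02071
Back-substitute: b = ∂h/∂y = -0.002857.
|∇h| = √(-0.02071² + -0.002857²) = 0.02091
Seepage velocity v = K·i/n = 1.9 × 0.02091 / 0.31 = 0.1282 ft/day.

0.13 ft/day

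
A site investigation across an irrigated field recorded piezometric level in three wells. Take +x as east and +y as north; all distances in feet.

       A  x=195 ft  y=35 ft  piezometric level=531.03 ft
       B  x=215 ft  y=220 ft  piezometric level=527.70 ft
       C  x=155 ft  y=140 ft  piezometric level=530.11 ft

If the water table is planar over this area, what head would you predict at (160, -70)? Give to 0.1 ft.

533.4 ft

Three-point gradient (reference A): Δ to B = (20, 185, -3.33), Δ to C = (-40, 105, -0.92).
∂h/∂x = -0.01889, ∂h/∂y = -0.01596 (det = 9500).
h(160, -70) = 531.03 + (-0.01889)·(-35) + (-0.01596)·(-105) = 531.03 +0.661 +1.676 = 533.367 ft.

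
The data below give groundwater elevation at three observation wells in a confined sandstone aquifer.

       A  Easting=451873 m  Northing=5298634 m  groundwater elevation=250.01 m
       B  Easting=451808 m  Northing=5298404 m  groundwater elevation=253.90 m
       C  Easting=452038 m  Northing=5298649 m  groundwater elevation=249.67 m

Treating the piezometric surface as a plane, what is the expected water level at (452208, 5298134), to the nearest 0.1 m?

Differences from A: to B (Δx, Δy, Δh) = (-65, -230, +3.89); to C = (165, 15, -0.34).
Determinant of the coordinate differences = (-65)·15 − 165·(-230) = 36975.
∂h/∂x = [(+3.89)·15 − (-0.34)·(-230)] / 36975 = -0.0005368
∂h/∂y = [(-65)·(-0.34) − 165·(+3.89)] / 36975 = -0.01676
h(452208, 5298134) = 250.01 + (-0.0005368)·(335) + (-0.01676)·(-500) = 250.01 -0.180 +8.381 = 258.211 m.

258.2 m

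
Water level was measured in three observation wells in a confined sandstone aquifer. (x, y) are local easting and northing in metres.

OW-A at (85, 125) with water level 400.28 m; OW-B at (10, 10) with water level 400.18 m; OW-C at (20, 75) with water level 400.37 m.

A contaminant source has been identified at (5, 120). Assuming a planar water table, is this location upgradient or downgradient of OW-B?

Taking OW-A as reference: OW-B−OW-A = (-75, -115, -0.10); OW-C−OW-A = (-65, -50, +0.09).
Determinant of the coordinate differences = (-75)·(-50) − (-65)·(-115) = -3725.
∂h/∂x = [(-0.10)·(-50) − (+0.09)·(-115)] / -3725 = -0.004121
∂h/∂y = [(-75)·(+0.09) − (-65)·(-0.10)] / -3725 = +0.003557
Head at (5, 120) = 400.28 + (-0.004121)·(-80) + (+0.003557)·(-5) = 400.59 m.
That is higher than the 400.18 m at OW-B, so the point is upgradient.

upgradient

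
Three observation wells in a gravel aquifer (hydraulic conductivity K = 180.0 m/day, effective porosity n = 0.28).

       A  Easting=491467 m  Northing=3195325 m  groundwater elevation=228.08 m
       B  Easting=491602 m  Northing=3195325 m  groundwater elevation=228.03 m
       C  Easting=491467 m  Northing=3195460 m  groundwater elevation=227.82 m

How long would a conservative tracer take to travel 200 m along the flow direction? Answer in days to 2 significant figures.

160 days

∂h/∂x = (228.03 − 228.08) / (491602 − 491467) = -0.0003704
∂h/∂y = (227.82 − 228.08) / (3195460 − 3195325) = -0.001926
|∇h| = √(-0.0003704² + -0.001926²) = 0.001961
Seepage velocity v = K·i/n = 180.0 × 0.001961 / 0.28 = 1.261 m/day.
t = 200 / 1.261 = 158.6 days.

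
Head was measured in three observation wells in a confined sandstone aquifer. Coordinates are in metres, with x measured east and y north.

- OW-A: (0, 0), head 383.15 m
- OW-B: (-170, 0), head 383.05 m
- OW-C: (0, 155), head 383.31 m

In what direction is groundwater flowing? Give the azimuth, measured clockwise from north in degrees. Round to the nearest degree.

∂h/∂x = (383.05 − 383.15) / (-170 − 0) = +0.0005882
∂h/∂y = (383.31 − 383.15) / (155 − 0) = +0.001032
Flow direction (−∇h) has components (-0.0005882 E, -0.001032 N).
Azimuth = atan2(E, N) = atan2(-0.0005882, -0.001032) = 209.7° ≈ 210°.

210°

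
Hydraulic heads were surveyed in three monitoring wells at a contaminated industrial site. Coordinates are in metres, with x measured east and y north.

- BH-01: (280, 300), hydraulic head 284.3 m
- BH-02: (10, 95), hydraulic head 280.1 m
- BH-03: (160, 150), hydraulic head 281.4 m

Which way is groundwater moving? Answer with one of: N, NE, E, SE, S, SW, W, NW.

S

Differences from BH-01: to BH-02 (Δx, Δy, Δh) = (-270, -205, -4.2); to BH-03 = (-120, -150, -2.9).
Determinant of the coordinate differences = (-270)·(-150) − (-120)·(-205) = 15900.
∂h/∂x = [(-4.2)·(-150) − (-2.9)·(-205)] / 15900 = +0.002233
∂h/∂y = [(-270)·(-2.9) − (-120)·(-4.2)] / 15900 = +0.01755
Flow = −∇h = (-0.002233 east, -0.01755 north), which points south.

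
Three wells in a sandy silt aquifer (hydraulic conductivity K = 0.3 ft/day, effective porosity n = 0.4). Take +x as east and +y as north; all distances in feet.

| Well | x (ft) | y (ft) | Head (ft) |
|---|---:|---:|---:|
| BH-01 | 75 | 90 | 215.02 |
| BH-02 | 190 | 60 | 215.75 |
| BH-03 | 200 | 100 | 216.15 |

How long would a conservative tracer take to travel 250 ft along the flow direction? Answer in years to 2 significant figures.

Differences from BH-01: to BH-02 (Δx, Δy, Δh) = (115, -30, +0.73); to BH-03 = (125, 10, +1.13).
Solve a·Δx + b·Δy = Δh: det = 115·10 − 125·(-30) = 4900.
∂h/∂x = [(+0.73)·10 − (+1.13)·(-30)] / 4900 = +0.008408
∂h/∂y = [115·(+1.13) − 125·(+0.73)] / 4900 = +0.007898
|∇h| = √(0.008408² + 0.007898²) = 0.01154
Seepage velocity v = K·i/n = 0.3 × 0.01154 / 0.4 = 0.008655 ft/day.
t = 250 / 0.008655 = 2.889e+04 days = 79.1 years.

79 years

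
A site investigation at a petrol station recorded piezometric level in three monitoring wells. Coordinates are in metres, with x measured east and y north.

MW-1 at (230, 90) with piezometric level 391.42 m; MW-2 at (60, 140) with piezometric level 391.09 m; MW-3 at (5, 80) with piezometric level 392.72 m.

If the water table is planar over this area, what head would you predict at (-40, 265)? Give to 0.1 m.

388.7 m

With h = a·x + b·y + c and MW-1 as origin, the differences give:
  (-170)·a + 50·b = -0.33
  (-225)·a + (-10)·b = +1.30
Eliminate b (×(-10) and ×50, subtract): 12950·a = -61.700 → a = ∂h/∂x = -0.004764
Back-substitute: b = ∂h/∂y = -0.02280.
h(-40, 265) = 391.42 + (-0.004764)·(-270) + (-0.02280)·(175) = 391.42 +1.286 -3.990 = 388.717 m.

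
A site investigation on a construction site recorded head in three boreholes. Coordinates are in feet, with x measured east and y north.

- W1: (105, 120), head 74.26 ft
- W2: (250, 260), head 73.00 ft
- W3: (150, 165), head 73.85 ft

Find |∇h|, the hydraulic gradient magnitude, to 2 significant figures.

Taking W1 as reference: W2−W1 = (145, 140, -1.26); W3−W1 = (45, 45, -0.41).
Determinant of the coordinate differences = 145·45 − 45·140 = 225.
∂h/∂x = [(-1.26)·45 − (-0.41)·140] / 225 = +0.003111
∂h/∂y = [145·(-0.41) − 45·(-1.26)] / 225 = -0.01222
|∇h| = √(0.003111² + -0.01222²) = 0.01261

0.013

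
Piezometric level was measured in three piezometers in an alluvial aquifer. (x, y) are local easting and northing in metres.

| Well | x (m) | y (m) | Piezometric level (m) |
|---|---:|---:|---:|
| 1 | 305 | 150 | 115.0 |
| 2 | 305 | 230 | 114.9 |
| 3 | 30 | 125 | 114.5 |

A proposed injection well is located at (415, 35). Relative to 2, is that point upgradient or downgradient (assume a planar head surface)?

Differences from 1: to 2 (Δx, Δy, Δh) = (0, 80, -0.1); to 3 = (-275, -25, -0.5).
Determinant of the coordinate differences = 0·(-25) − (-275)·80 = 22000.
∂h/∂x = [(-0.1)·(-25) − (-0.5)·80] / 22000 = +0.001932
∂h/∂y = [0·(-0.5) − (-275)·(-0.1)] / 22000 = -0.001250
Head at (415, 35) = 115.0 + (+0.001932)·(110) + (-0.001250)·(-115) = 115.36 m.
That is higher than the 114.9 m at 2, so the point is upgradient.

upgradient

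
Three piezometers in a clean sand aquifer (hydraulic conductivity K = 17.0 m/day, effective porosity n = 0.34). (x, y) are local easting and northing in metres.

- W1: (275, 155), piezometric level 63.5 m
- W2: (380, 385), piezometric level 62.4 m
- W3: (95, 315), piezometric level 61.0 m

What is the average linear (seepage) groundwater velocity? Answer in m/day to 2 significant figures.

Differences from W1: to W2 (Δx, Δy, Δh) = (105, 230, -1.1); to W3 = (-180, 160, -2.5).
Solve a·Δx + b·Δy = Δh: det = 105·160 − (-180)·230 = 58200.
∂h/∂x = [(-1.1)·160 − (-2.5)·230] / 58200 = +0.006856
∂h/∂y = [105·(-2.5) − (-180)·(-1.1)] / 58200 = -0.007912
|∇h| = √(0.006856² + -0.007912²) = 0.01047
Seepage velocity v = K·i/n = 17.0 × 0.01047 / 0.34 = 0.5235 m/day.

0.52 m/day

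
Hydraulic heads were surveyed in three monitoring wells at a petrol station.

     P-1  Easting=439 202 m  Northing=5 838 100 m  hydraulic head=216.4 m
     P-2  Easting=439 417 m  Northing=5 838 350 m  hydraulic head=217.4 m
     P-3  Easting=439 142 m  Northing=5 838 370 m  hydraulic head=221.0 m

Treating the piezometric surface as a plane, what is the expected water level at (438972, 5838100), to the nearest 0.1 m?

With h = a·x + b·y + c and P-1 as origin, the differences give:
  215·a + 250·b = +1.0
  (-60)·a + 270·b = +4.6
Eliminate b (×270 and ×250, subtract): 73050·a = -880.00 → a = ∂h/∂x = -0.01205
Back-substitute: b = ∂h/∂y = +0.01436.
h(438972, 5838100) = 216.4 + (-0.01205)·(-230) + (+0.01436)·(0) = 216.4 +2.771 +0.000 = 219.171 m.

219.2 m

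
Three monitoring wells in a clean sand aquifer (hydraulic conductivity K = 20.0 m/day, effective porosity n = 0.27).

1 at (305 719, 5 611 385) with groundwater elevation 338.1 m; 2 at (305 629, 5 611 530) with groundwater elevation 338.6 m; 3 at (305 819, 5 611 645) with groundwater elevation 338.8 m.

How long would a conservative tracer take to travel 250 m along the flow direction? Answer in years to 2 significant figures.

Differences from 1: to 2 (Δx, Δy, Δh) = (-90, 145, +0.5); to 3 = (100, 260, +0.7).
Determinant of the coordinate differences = (-90)·260 − 100·145 = -37900.
∂h/∂x = [(+0.5)·260 − (+0.7)·145] / -37900 = -0.0007520
∂h/∂y = [(-90)·(+0.7) − 100·(+0.5)] / -37900 = +0.002982
|∇h| = √(-0.0007520² + 0.002982²) = 0.003075
Seepage velocity v = K·i/n = 20.0 × 0.003075 / 0.27 = 0.2278 m/day.
t = 250 / 0.2278 = 1097 days = 3 years.

3.0 years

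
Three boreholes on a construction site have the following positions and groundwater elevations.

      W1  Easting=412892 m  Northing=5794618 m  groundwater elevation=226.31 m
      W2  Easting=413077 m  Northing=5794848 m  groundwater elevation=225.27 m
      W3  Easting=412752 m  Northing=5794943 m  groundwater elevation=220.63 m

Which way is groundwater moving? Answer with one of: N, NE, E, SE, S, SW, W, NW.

With h = a·x + b·y + c and W1 as origin, the differences give:
  185·a + 230·b = -1.04
  (-140)·a + 325·b = -5.68
Eliminate b (×325 and ×230, subtract): 92325·a = 968.400 → a = ∂h/∂x = +0.01049
Back-substitute: b = ∂h/∂y = -0.01296.
Flow = −∇h = (-0.01049 east, +0.01296 north), which points northwest.

NW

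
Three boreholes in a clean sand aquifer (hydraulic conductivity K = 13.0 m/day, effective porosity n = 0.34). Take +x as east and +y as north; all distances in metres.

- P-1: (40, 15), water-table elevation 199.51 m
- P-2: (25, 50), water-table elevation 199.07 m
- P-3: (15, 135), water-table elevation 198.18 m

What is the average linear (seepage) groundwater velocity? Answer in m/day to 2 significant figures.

0.45 m/day

With h = a·x + b·y + c and P-1 as origin, the differences give:
  (-15)·a + 35·b = -0.44
  (-25)·a + 120·b = -1.33
Eliminate b (×120 and ×35, subtract): -925·a = -6.250 → a = ∂h/∂x = +0.006757
Back-substitute: b = ∂h/∂y = -0.009676.
|∇h| = √(0.006757² + -0.009676²) = 0.0118
Seepage velocity v = K·i/n = 13.0 × 0.0118 / 0.34 = 0.4512 m/day.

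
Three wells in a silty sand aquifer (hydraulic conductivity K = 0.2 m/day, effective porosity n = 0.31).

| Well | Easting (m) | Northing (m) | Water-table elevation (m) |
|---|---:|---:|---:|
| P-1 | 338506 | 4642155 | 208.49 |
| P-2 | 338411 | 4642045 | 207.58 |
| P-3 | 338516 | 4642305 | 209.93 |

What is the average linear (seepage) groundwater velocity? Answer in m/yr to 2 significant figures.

2.3 m/yr

Differences from P-1: to P-2 (Δx, Δy, Δh) = (-95, -110, -0.91); to P-3 = (10, 150, +1.44).
Solve a·Δx + b·Δy = Δh: det = (-95)·150 − 10·(-110) = -13150.
∂h/∂x = [(-0.91)·150 − (+1.44)·(-110)] / -13150 = -0.001665
∂h/∂y = [(-95)·(+1.44) − 10·(-0.91)] / -13150 = +0.009711
|∇h| = √(-0.001665² + 0.009711²) = 0.009853
Seepage velocity v = K·i/n = 0.2 × 0.009853 / 0.31 = 0.006357 m/day = 2.322 m/yr.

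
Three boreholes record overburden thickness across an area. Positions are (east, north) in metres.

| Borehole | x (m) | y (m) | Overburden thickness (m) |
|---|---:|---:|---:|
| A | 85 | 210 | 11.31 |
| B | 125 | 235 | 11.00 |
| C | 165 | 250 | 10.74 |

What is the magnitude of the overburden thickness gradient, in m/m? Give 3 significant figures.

0.00681 m/m

Three-point gradient (reference A): Δ to B = (40, 25, -0.31), Δ to C = (80, 40, -0.57).
∂d/∂x = -0.004625, ∂d/∂y = -0.005000 (det = -400).
|∇f| = √(-0.004625² + -0.005000²) = 0.006811 m/m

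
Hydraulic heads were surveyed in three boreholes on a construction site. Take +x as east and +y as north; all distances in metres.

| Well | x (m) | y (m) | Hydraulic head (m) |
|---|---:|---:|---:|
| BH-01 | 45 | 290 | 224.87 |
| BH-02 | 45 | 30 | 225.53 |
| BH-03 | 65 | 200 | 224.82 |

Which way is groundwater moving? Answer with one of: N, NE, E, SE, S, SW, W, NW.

Taking BH-01 as reference: BH-02−BH-01 = (0, -260, +0.66); BH-03−BH-01 = (20, -90, -0.05).
Solve a·Δx + b·Δy = Δh: det = 0·(-90) − 20·(-260) = 5200.
∂h/∂x = [(+0.66)·(-90) − (-0.05)·(-260)] / 5200 = -0.01392
∂h/∂y = [0·(-0.05) − 20·(+0.66)] / 5200 = -0.002538
Flow = −∇h = (+0.01392 east, +0.002538 north), which points east.

E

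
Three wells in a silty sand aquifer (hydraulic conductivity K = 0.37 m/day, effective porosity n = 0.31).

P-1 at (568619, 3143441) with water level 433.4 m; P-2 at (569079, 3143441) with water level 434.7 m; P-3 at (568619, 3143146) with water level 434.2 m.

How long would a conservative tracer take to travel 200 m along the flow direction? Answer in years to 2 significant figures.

∂h/∂x = (434.7 − 433.4) / (569079 − 568619) = +0.002826
∂h/∂y = (434.2 − 433.4) / (3143146 − 3143441) = -0.002712
|∇h| = √(0.002826² + -0.002712²) = 0.003917
Seepage velocity v = K·i/n = 0.37 × 0.003917 / 0.31 = 0.004675 m/day.
t = 200 / 0.004675 = 4.278e+04 days = 117 years.

120 years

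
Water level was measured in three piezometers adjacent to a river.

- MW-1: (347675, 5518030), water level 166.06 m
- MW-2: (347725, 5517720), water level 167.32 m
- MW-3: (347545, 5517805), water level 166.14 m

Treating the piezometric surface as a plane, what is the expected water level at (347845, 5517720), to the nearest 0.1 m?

Taking MW-1 as reference: MW-2−MW-1 = (50, -310, +1.26); MW-3−MW-1 = (-130, -225, +0.08).
Solve a·Δx + b·Δy = Δh: det = 50·(-225) − (-130)·(-310) = -51550.
∂h/∂x = [(+1.26)·(-225) − (+0.08)·(-310)] / -51550 = +0.005018
∂h/∂y = [50·(+0.08) − (-130)·(+1.26)] / -51550 = -0.003255
h(347845, 5517720) = 166.06 + (+0.005018)·(170) + (-0.003255)·(-310) = 166.06 +0.853 +1.009 = 167.922 m.

167.9 m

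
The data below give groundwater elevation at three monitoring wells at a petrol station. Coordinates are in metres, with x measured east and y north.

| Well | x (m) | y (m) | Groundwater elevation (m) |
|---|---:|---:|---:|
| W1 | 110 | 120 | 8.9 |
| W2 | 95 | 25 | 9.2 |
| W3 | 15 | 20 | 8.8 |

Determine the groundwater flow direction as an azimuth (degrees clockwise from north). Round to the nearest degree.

With h = a·x + b·y + c and W1 as origin, the differences give:
  (-15)·a + (-95)·b = +0.3
  (-95)·a + (-100)·b = -0.1
Eliminate b (×(-100) and ×(-95), subtract): -7525·a = -39.50 → a = ∂h/∂x = +0.005249
Back-substitute: b = ∂h/∂y = -0.003987.
Flow direction (−∇h) has components (-0.005249 E, +0.003987 N).
Azimuth = atan2(E, N) = atan2(-0.005249, +0.003987) = 307.2° ≈ 307°.

307°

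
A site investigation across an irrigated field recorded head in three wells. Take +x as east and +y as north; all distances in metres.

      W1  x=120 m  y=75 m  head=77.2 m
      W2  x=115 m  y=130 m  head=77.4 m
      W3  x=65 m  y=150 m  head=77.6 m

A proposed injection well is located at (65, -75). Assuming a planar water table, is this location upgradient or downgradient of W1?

Taking W1 as reference: W2−W1 = (-5, 55, +0.2); W3−W1 = (-55, 75, +0.4).
Determinant of the coordinate differences = (-5)·75 − (-55)·55 = 2650.
∂h/∂x = [(+0.2)·75 − (+0.4)·55] / 2650 = -0.002642
∂h/∂y = [(-5)·(+0.4) − (-55)·(+0.2)] / 2650 = +0.003396
Head at (65, -75) = 77.2 + (-0.002642)·(-55) + (+0.003396)·(-150) = 76.84 m.
That is lower than the 77.2 m at W1, so the point is downgradient.

downgradient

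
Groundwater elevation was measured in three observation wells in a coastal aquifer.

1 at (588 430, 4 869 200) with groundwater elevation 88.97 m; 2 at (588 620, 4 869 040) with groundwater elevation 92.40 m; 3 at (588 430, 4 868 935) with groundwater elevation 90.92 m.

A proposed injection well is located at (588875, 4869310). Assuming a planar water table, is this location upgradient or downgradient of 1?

upgradient

Differences from 1: to 2 (Δx, Δy, Δh) = (190, -160, +3.43); to 3 = (0, -265, +1.95).
Determinant of the coordinate differences = 190·(-265) − 0·(-160) = -50350.
∂h/∂x = [(+3.43)·(-265) − (+1.95)·(-160)] / -50350 = +0.01186
∂h/∂y = [190·(+1.95) − 0·(+3.43)] / -50350 = -0.007358
Head at (588875, 4869310) = 88.97 + (+0.01186)·(445) + (-0.007358)·(110) = 93.44 m.
That is higher than the 88.97 m at 1, so the point is upgradient.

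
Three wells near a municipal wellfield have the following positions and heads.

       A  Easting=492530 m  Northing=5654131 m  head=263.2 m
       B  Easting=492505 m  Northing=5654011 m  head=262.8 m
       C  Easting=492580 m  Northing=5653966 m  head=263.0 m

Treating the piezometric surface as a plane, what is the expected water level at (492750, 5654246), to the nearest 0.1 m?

Taking A as reference: B−A = (-25, -120, -0.4); C−A = (50, -165, -0.2).
Solve a·Δx + b·Δy = Δh: det = (-25)·(-165) − 50·(-120) = 10125.
∂h/∂x = [(-0.4)·(-165) − (-0.2)·(-120)] / 10125 = +0.004148
∂h/∂y = [(-25)·(-0.2) − 50·(-0.4)] / 10125 = +0.002469
h(492750, 5654246) = 263.2 + (+0.004148)·(220) + (+0.002469)·(115) = 263.2 +0.913 +0.284 = 264.397 m.

264.4 m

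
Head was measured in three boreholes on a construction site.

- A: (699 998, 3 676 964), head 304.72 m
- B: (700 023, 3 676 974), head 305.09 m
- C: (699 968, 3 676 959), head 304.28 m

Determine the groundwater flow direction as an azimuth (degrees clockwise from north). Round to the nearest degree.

Taking A as reference: B−A = (25, 10, +0.37); C−A = (-30, -5, -0.44).
Solve a·Δx + b·Δy = Δh: det = 25·(-5) − (-30)·10 = 175.
∂h/∂x = [(+0.37)·(-5) − (-0.44)·10] / 175 = +0.01457
∂h/∂y = [25·(-0.44) − (-30)·(+0.37)] / 175 = +0.0005714
Flow direction (−∇h) has components (-0.01457 E, -0.0005714 N).
Azimuth = atan2(E, N) = atan2(-0.01457, -0.0005714) = 267.8° ≈ 268°.

268°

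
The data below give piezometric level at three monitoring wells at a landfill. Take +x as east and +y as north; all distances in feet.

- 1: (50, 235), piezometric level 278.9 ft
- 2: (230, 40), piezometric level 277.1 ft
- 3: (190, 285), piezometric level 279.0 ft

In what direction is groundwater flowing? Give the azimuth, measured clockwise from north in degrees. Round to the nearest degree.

Differences from 1: to 2 (Δx, Δy, Δh) = (180, -195, -1.8); to 3 = (140, 50, +0.1).
Solve a·Δx + b·Δy = Δh: det = 180·50 − 140·(-195) = 36300.
∂h/∂x = [(-1.8)·50 − (+0.1)·(-195)] / 36300 = -0.001942
∂h/∂y = [180·(+0.1) − 140·(-1.8)] / 36300 = +0.007438
Flow direction (−∇h) has components (+0.001942 E, -0.007438 N).
Azimuth = atan2(E, N) = atan2(+0.001942, -0.007438) = 165.4° ≈ 165°.

165°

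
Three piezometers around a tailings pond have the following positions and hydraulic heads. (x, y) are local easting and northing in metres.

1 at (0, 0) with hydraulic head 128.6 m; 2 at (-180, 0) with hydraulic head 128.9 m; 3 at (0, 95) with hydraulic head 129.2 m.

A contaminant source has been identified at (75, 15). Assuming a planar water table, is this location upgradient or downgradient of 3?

downgradient

∂h/∂x = (128.9 − 128.6) / (-180 − 0) = -0.001667
∂h/∂y = (129.2 − 128.6) / (95 − 0) = +0.006316
Head at (75, 15) = 128.6 + (-0.001667)·(75) + (+0.006316)·(15) = 128.57 m.
That is lower than the 129.2 m at 3, so the point is downgradient.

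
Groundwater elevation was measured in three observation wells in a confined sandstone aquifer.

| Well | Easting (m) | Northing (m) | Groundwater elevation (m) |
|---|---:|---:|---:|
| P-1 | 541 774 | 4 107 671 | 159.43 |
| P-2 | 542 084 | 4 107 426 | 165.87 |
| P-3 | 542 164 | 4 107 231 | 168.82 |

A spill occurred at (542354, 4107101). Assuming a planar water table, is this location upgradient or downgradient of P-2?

upgradient

Taking P-1 as reference: P-2−P-1 = (310, -245, +6.44); P-3−P-1 = (390, -440, +9.39).
Solve a·Δx + b·Δy = Δh: det = 310·(-440) − 390·(-245) = -40850.
∂h/∂x = [(+6.44)·(-440) − (+9.39)·(-245)] / -40850 = +0.01305
∂h/∂y = [310·(+9.39) − 390·(+6.44)] / -40850 = -0.009775
Head at (542354, 4107101) = 159.43 + (+0.01305)·(580) + (-0.009775)·(-570) = 172.57 m.
That is higher than the 165.87 m at P-2, so the point is upgradient.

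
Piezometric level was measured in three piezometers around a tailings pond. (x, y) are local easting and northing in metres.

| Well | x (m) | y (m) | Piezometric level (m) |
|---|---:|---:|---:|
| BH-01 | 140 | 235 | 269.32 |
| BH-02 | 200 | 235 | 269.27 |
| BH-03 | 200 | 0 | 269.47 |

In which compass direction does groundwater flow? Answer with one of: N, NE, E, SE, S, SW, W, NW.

NE

With h = a·x + b·y + c and BH-01 as origin, the differences give:
  60·a + 0·b = -0.05
  60·a + (-235)·b = +0.15
Eliminate b (×(-235) and ×0, subtract): -14100·a = 11.750 → a = ∂h/∂x = -0.0008333
Back-substitute: b = ∂h/∂y = -0.0008511.
Flow = −∇h = (+0.0008333 east, +0.0008511 north), which points northeast.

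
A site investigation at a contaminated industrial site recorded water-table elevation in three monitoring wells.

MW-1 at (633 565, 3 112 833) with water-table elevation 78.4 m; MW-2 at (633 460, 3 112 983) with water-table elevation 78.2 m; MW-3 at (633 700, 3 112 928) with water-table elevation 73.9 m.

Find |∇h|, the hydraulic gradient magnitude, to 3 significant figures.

0.0273

Three-point gradient (reference MW-1): Δ to MW-2 = (-105, 150, -0.2), Δ to MW-3 = (135, 95, -4.5).
∂h/∂x = -0.02170, ∂h/∂y = -0.01653 (det = -30225).
|∇h| = √(-0.02170² + -0.01653²) = 0.02728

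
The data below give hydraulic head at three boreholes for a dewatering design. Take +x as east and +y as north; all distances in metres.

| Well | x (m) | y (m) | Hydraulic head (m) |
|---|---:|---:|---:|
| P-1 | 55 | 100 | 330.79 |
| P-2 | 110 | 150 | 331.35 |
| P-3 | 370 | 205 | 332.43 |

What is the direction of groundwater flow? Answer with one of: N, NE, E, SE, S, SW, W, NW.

S

Three-point gradient (reference P-1): Δ to P-2 = (55, 50, +0.56), Δ to P-3 = (315, 105, +1.64).
∂h/∂x = +0.002326, ∂h/∂y = +0.008642 (det = -9975).
Flow = −∇h = (-0.002326 east, -0.008642 north), which points south.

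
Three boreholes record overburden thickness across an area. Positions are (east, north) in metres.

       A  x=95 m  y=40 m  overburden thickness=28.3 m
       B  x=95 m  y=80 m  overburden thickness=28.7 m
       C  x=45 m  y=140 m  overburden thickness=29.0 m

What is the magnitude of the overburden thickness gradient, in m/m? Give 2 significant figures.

Differences from A: to B (Δx, Δy, Δh) = (0, 40, +0.4); to C = (-50, 100, +0.7).
Determinant of the coordinate differences = 0·100 − (-50)·40 = 2000.
∂d/∂x = [(+0.4)·100 − (+0.7)·40] / 2000 = +0.006000
∂d/∂y = [0·(+0.7) − (-50)·(+0.4)] / 2000 = +0.010000
|∇f| = √(0.006000² + 0.010000²) = 0.01166 m/m

0.012 m/m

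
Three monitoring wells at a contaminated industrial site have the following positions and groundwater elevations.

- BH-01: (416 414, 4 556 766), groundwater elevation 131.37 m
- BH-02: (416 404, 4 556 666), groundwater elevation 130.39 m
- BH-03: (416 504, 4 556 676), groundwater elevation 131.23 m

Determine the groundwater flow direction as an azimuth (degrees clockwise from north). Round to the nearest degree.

220°

Differences from BH-01: to BH-02 (Δx, Δy, Δh) = (-10, -100, -0.98); to BH-03 = (90, -90, -0.14).
Solve a·Δx + b·Δy = Δh: det = (-10)·(-90) − 90·(-100) = 9900.
∂h/∂x = [(-0.98)·(-90) − (-0.14)·(-100)] / 9900 = +0.007495
∂h/∂y = [(-10)·(-0.14) − 90·(-0.98)] / 9900 = +0.009051
Flow direction (−∇h) has components (-0.007495 E, -0.009051 N).
Azimuth = atan2(E, N) = atan2(-0.007495, -0.009051) = 219.6° ≈ 220°.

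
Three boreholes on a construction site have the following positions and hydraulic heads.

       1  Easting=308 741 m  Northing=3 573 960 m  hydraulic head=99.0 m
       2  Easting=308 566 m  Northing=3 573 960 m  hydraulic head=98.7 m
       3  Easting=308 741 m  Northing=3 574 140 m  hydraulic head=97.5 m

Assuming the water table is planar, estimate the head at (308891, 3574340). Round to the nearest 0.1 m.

∂h/∂x = (98.7 − 99.0) / (308566 − 308741) = +0.001714
∂h/∂y = (97.5 − 99.0) / (3574140 − 3573960) = -0.008333
h(308891, 3574340) = 99.0 + (+0.001714)·(150) + (-0.008333)·(380) = 99.0 +0.257 -3.167 = 96.090 m.

96.1 m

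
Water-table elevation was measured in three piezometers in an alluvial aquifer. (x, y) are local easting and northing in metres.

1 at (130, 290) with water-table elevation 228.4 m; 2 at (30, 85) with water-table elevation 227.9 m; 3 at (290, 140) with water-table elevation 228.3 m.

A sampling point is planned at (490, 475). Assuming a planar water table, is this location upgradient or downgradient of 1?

Differences from 1: to 2 (Δx, Δy, Δh) = (-100, -205, -0.5); to 3 = (160, -150, -0.1).
Determinant of the coordinate differences = (-100)·(-150) − 160·(-205) = 47800.
∂h/∂x = [(-0.5)·(-150) − (-0.1)·(-205)] / 47800 = +0.001140
∂h/∂y = [(-100)·(-0.1) − 160·(-0.5)] / 47800 = +0.001883
Head at (490, 475) = 228.4 + (+0.001140)·(360) + (+0.001883)·(185) = 229.16 m.
That is higher than the 228.4 m at 1, so the point is upgradient.

upgradient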